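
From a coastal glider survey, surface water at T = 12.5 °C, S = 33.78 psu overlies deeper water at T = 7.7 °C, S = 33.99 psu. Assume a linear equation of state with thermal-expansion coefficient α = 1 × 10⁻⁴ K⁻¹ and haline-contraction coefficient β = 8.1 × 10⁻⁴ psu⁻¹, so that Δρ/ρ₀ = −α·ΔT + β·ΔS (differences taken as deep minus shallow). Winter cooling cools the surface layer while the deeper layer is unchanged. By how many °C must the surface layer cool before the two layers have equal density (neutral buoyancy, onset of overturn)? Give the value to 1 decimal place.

6.5 °C

Neutral buoyancy requires Δρ = 0, i.e. −α(T_deep − T_surf′) + β(S_deep − S_surf) = 0.
T_surf′ = T_deep − (β/α)·ΔS = 7.7 − (8.1 × 10⁻⁴/1 × 10⁻⁴)·(+0.21) = 5.999 °C.
Cooling required: 12.5 − (5.999) = 6.501 °C.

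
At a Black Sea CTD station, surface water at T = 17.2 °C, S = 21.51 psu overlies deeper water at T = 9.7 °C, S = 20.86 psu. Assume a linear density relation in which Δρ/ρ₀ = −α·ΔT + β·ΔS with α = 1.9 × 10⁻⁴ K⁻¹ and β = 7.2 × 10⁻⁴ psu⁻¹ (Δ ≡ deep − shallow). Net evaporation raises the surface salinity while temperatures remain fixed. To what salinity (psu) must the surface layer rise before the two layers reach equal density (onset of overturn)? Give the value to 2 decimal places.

22.84 psu

Neutral buoyancy requires −α(T_deep − T_surf) + β(S_deep − S_surf′) = 0.
S_surf′ = S_deep − (α/β)·ΔT = 20.86 − (1.9 × 10⁻⁴/7.2 × 10⁻⁴)·(-7.5) = 22.8392 psu.
Increase required: 22.8392 − 21.51 = 1.3292 psu.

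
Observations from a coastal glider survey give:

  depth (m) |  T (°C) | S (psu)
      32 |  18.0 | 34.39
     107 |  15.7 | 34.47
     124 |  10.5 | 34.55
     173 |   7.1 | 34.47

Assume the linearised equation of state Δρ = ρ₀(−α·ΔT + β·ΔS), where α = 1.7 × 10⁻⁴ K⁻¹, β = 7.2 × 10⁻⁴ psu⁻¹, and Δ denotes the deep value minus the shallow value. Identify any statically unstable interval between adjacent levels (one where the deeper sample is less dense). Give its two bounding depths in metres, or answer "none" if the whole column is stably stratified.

none

Evaluate Δρ/ρ₀ = −αΔT + βΔS across each adjacent pair:
  32–107 m: −αΔT+βΔS = −(1.7 × 10⁻⁴)(-2.3)+(7.2 × 10⁻⁴)(+0.08) = 4.5 × 10⁻⁴ → stable
  107–124 m: −αΔT+βΔS = −(1.7 × 10⁻⁴)(-5.2)+(7.2 × 10⁻⁴)(+0.08) = 9.4 × 10⁻⁴ → stable
  124–173 m: −αΔT+βΔS = −(1.7 × 10⁻⁴)(-3.4)+(7.2 × 10⁻⁴)(-0.08) = 5.2 × 10⁻⁴ → stable
Every interval has Δρ > 0: the column is stably stratified throughout.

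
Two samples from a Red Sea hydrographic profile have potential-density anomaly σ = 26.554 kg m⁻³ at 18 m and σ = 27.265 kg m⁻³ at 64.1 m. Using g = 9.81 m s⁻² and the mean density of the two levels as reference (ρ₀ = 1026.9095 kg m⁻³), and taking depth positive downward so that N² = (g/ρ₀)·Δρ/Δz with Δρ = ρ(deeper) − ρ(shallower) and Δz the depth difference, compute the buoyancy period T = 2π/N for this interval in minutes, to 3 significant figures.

8.63 min

Δρ = 1027.265 − 1026.554 = 0.711 kg m⁻³ over Δz = 64.1 − 18 = 46.1 m.
N² = (9.81/1026.9095) × (0.711/46.1) = 1.4733 × 10⁻⁴ s⁻².
N = √(1.4733 × 10⁻⁴) = 0.012138 rad s⁻¹, so T = 2π/N = 517.65 s = 8.6275 min ≈ 8.63 min.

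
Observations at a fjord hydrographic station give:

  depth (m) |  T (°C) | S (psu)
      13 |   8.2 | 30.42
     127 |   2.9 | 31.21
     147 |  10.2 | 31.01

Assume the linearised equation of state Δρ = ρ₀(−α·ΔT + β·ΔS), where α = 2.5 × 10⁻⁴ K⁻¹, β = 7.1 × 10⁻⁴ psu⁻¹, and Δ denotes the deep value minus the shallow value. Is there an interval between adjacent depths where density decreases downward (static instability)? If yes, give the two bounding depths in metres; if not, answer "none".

Evaluate Δρ/ρ₀ = −αΔT + βΔS across each adjacent pair:
  13–127 m: −αΔT+βΔS = −(2.5 × 10⁻⁴)(-5.3)+(7.1 × 10⁻⁴)(+0.79) = 1.9 × 10⁻³ → stable
  127–147 m: −αΔT+βΔS = −(2.5 × 10⁻⁴)(+7.3)+(7.1 × 10⁻⁴)(-0.20) = -2.0 × 10⁻³ → UNSTABLE
The 127–147 m interval has Δρ < 0: lighter water underlies denser water.

127–147 m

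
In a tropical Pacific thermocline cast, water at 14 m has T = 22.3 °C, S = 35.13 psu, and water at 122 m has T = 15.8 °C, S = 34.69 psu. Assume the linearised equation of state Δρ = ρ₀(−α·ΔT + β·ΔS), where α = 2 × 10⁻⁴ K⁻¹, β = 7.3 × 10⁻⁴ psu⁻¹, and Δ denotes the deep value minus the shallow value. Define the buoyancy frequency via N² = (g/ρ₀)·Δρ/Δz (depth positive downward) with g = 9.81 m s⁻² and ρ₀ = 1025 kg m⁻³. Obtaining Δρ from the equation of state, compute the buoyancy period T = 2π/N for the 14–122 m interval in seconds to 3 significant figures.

666 s

ΔT = -6.5 K, ΔS = -0.44 psu (deep − shallow).
Δρ/ρ₀ = −αΔT + βΔS = 1.30 × 10⁻³ − 3.212 × 10⁻⁴ = 9.788 × 10⁻⁴, so Δρ ≈ 1.003 kg m⁻³.
N² = (g/ρ₀)·Δρ/Δz = g·(Δρ/ρ₀)/Δz = 9.81 × 9.788 × 10⁻⁴ / 108 = 8.8908 × 10⁻⁵ s⁻².
N = √(8.8908 × 10⁻⁵) = 9.4291 × 10⁻³ rad s⁻¹ → T = 2π/N = 666.36 s ≈ 666 s.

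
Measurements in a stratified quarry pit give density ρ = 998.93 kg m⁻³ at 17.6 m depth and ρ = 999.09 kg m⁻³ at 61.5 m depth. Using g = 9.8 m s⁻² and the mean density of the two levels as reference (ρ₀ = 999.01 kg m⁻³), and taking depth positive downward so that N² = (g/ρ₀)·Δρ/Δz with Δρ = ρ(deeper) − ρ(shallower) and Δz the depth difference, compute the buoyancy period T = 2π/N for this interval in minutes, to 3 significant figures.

17.5 min

Δρ = 999.09 − 998.93 = 0.16 kg m⁻³ over Δz = 61.5 − 17.6 = 43.9 m.
N² = (9.8/999.01) × (0.16/43.9) = 3.5753 × 10⁻⁵ s⁻².
N = √(3.5753 × 10⁻⁵) = 5.9794 × 10⁻³ rad s⁻¹, so T = 2π/N = 1.0508 × 10³ s = 17.513 min ≈ 17.5 min.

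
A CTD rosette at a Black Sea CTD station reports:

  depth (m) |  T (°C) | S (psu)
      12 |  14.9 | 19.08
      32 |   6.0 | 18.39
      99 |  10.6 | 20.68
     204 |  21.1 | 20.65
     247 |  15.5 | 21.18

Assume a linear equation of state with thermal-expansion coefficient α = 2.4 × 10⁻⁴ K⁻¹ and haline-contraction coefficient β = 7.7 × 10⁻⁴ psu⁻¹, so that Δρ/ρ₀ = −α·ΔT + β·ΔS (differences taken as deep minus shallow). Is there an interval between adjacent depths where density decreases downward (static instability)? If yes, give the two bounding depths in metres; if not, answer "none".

Evaluate Δρ/ρ₀ = −αΔT + βΔS across each adjacent pair:
  12–32 m: −αΔT+βΔS = −(2.4 × 10⁻⁴)(-8.9)+(7.7 × 10⁻⁴)(-0.69) = 1.6 × 10⁻³ → stable
  32–99 m: −αΔT+βΔS = −(2.4 × 10⁻⁴)(+4.6)+(7.7 × 10⁻⁴)(+2.29) = 6.6 × 10⁻⁴ → stable
  99–204 m: −αΔT+βΔS = −(2.4 × 10⁻⁴)(+10.5)+(7.7 × 10⁻⁴)(-0.03) = -2.5 × 10⁻³ → UNSTABLE
  204–247 m: −αΔT+βΔS = −(2.4 × 10⁻⁴)(-5.6)+(7.7 × 10⁻⁴)(+0.53) = 1.8 × 10⁻³ → stable
The 99–204 m interval has Δρ < 0: lighter water underlies denser water.

99–204 m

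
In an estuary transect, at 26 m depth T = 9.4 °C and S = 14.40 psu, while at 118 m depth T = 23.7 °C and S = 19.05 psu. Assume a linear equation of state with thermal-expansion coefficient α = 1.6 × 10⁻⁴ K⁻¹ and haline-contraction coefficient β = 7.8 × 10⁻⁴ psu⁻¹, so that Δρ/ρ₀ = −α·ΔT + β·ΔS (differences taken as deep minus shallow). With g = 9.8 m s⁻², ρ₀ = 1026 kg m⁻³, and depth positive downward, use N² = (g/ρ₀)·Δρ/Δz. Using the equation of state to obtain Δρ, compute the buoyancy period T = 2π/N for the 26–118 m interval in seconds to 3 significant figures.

ΔT = +14.3 K, ΔS = +4.65 psu (deep − shallow).
Δρ/ρ₀ = −αΔT + βΔS = -2.288 × 10⁻³ + 3.627 × 10⁻³ = 1.339 × 10⁻³, so Δρ ≈ 1.374 kg m⁻³.
N² = (g/ρ₀)·Δρ/Δz = g·(Δρ/ρ₀)/Δz = 9.8 × 1.339 × 10⁻³ / 92 = 1.4263 × 10⁻⁴ s⁻².
N = √(1.4263 × 10⁻⁴) = 0.011943 rad s⁻¹ → T = 2π/N = 526.10 s ≈ 526 s.

526 s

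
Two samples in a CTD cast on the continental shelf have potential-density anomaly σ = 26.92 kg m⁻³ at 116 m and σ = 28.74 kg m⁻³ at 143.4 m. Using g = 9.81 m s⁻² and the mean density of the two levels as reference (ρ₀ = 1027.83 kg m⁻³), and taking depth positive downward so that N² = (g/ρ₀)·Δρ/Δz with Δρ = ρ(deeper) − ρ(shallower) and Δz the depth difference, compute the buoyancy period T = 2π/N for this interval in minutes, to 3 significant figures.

Δρ = 1028.74 − 1026.92 = 1.82 kg m⁻³ over Δz = 143.4 − 116 = 27.4 m.
N² = (9.81/1027.83) × (1.82/27.4) = 6.3397 × 10⁻⁴ s⁻².
N = √(6.3397 × 10⁻⁴) = 0.025179 rad s⁻¹, so T = 2π/N = 249.54 s = 4.1590 min ≈ 4.16 min.

4.16 min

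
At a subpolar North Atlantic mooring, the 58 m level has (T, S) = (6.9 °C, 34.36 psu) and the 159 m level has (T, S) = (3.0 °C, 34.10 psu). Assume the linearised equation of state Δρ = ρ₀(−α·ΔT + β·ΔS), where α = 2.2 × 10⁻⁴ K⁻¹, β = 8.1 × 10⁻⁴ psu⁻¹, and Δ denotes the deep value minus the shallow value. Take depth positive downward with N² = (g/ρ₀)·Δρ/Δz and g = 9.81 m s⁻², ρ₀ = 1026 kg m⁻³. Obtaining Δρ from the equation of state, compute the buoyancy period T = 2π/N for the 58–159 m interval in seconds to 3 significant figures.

ΔT = -3.9 K, ΔS = -0.26 psu (deep − shallow).
Δρ/ρ₀ = −αΔT + βΔS = 8.58 × 10⁻⁴ − 2.106 × 10⁻⁴ = 6.474 × 10⁻⁴, so Δρ ≈ 0.6642 kg m⁻³.
N² = (g/ρ₀)·Δρ/Δz = g·(Δρ/ρ₀)/Δz = 9.81 × 6.474 × 10⁻⁴ / 101 = 6.2881 × 10⁻⁵ s⁻².
N = √(6.2881 × 10⁻⁵) = 7.9298 × 10⁻³ rad s⁻¹ → T = 2π/N = 792.35 s ≈ 792 s.

792 s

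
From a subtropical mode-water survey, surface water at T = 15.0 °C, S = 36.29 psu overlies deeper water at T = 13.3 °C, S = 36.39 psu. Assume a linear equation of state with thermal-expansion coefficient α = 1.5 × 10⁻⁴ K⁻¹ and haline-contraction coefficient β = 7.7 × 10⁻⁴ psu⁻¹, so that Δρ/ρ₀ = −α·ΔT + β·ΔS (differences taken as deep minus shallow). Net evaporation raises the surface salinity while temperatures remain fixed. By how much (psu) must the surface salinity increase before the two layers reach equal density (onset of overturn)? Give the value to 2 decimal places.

Neutral buoyancy requires −α(T_deep − T_surf) + β(S_deep − S_surf′) = 0.
S_surf′ = S_deep − (α/β)·ΔT = 36.39 − (1.5 × 10⁻⁴/7.7 × 10⁻⁴)·(-1.7) = 36.7212 psu.
Increase required: 36.7212 − 36.29 = 0.4312 psu.

0.43 psu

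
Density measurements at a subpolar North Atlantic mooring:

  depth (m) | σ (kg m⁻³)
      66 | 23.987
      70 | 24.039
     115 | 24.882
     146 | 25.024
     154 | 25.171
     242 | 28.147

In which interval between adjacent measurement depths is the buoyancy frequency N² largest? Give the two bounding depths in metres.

154–242 m

Compute the density gradient over each adjacent pair:
  66–70 m: Δρ/Δz = 0.052/4 = 0.013 kg m⁻⁴
  70–115 m: Δρ/Δz = 0.843/45 = 0.019 kg m⁻⁴
  115–146 m: Δρ/Δz = 0.142/31 = 4.6 × 10⁻³ kg m⁻⁴
  146–154 m: Δρ/Δz = 0.147/8 = 0.018 kg m⁻⁴
  154–242 m: Δρ/Δz = 2.976/88 = 0.034 kg m⁻⁴
The largest gradient is in the 154–242 m interval — the pycnocline.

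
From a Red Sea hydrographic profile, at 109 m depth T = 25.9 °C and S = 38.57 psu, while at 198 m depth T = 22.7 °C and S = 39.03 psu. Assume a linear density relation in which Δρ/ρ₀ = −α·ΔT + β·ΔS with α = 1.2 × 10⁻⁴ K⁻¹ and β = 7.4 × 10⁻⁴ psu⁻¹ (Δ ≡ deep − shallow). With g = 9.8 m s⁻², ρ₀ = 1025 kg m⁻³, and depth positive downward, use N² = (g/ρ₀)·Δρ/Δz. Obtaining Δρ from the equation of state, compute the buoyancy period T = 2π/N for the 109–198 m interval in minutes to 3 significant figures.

ΔT = -3.2 K, ΔS = +0.46 psu (deep − shallow).
Δρ/ρ₀ = −αΔT + βΔS = 3.84 × 10⁻⁴ + 3.404 × 10⁻⁴ = 7.244 × 10⁻⁴, so Δρ ≈ 0.7425 kg m⁻³.
N² = (g/ρ₀)·Δρ/Δz = g·(Δρ/ρ₀)/Δz = 9.8 × 7.244 × 10⁻⁴ / 89 = 7.9765 × 10⁻⁵ s⁻².
N = √(7.9765 × 10⁻⁵) = 8.9311 × 10⁻³ rad s⁻¹ → T = 2π/N = 703.52 s = 11.725 min ≈ 11.7 min.

11.7 min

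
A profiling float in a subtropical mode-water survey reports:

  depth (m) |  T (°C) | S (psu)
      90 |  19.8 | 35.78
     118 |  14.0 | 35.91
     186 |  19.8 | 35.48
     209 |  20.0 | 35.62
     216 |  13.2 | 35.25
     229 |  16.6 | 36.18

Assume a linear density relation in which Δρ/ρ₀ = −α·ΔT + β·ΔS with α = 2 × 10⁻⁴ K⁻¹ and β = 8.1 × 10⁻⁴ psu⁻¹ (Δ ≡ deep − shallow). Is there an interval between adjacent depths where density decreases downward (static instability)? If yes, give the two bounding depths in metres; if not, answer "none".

118–186 m

Evaluate Δρ/ρ₀ = −αΔT + βΔS across each adjacent pair:
  90–118 m: −αΔT+βΔS = −(2 × 10⁻⁴)(-5.8)+(8.1 × 10⁻⁴)(+0.13) = 1.3 × 10⁻³ → stable
  118–186 m: −αΔT+βΔS = −(2 × 10⁻⁴)(+5.8)+(8.1 × 10⁻⁴)(-0.43) = -1.5 × 10⁻³ → UNSTABLE
  186–209 m: −αΔT+βΔS = −(2 × 10⁻⁴)(+0.2)+(8.1 × 10⁻⁴)(+0.14) = 7.3 × 10⁻⁵ → stable
  209–216 m: −αΔT+βΔS = −(2 × 10⁻⁴)(-6.8)+(8.1 × 10⁻⁴)(-0.37) = 1.1 × 10⁻³ → stable
  216–229 m: −αΔT+βΔS = −(2 × 10⁻⁴)(+3.4)+(8.1 × 10⁻⁴)(+0.93) = 7.3 × 10⁻⁵ → stable
The 118–186 m interval has Δρ < 0: lighter water underlies denser water.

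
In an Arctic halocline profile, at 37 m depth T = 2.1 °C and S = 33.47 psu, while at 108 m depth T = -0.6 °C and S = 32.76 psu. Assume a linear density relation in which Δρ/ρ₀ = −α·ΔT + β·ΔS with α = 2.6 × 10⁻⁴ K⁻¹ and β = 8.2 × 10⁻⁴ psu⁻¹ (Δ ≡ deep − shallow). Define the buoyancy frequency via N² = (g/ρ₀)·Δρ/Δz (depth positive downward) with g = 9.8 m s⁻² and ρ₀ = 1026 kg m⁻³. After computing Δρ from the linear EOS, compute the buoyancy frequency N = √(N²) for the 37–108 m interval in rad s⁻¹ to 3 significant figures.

ΔT = -2.7 K, ΔS = -0.71 psu (deep − shallow).
Δρ/ρ₀ = −αΔT + βΔS = 7.02 × 10⁻⁴ − 5.822 × 10⁻⁴ = 1.198 × 10⁻⁴, so Δρ ≈ 0.1229 kg m⁻³.
N² = (g/ρ₀)·Δρ/Δz = g·(Δρ/ρ₀)/Δz = 9.8 × 1.198 × 10⁻⁴ / 71 = 1.6536 × 10⁻⁵ s⁻².
N = √(1.6536 × 10⁻⁵) = 4.0664 × 10⁻³ rad s⁻¹ ≈ 4.07 × 10⁻³ rad s⁻¹.

4.07 × 10⁻³ rad s⁻¹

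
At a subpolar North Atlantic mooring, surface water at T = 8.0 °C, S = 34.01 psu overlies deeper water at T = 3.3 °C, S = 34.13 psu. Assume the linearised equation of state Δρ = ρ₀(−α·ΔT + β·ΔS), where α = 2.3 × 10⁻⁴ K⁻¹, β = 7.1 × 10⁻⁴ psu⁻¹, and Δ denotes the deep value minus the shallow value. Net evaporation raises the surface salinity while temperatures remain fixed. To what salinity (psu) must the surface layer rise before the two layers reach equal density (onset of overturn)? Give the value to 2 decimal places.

35.65 psu

Neutral buoyancy requires −α(T_deep − T_surf) + β(S_deep − S_surf′) = 0.
S_surf′ = S_deep − (α/β)·ΔT = 34.13 − (2.3 × 10⁻⁴/7.1 × 10⁻⁴)·(-4.7) = 35.6525 psu.
Increase required: 35.6525 − 34.01 = 1.6425 psu.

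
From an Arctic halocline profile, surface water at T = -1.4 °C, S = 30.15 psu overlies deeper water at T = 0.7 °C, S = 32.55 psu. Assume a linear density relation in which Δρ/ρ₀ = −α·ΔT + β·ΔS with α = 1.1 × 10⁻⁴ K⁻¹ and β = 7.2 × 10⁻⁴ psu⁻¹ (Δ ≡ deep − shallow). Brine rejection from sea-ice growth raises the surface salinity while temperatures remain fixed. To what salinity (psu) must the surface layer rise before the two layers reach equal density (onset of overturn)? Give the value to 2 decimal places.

Neutral buoyancy requires −α(T_deep − T_surf) + β(S_deep − S_surf′) = 0.
S_surf′ = S_deep − (α/β)·ΔT = 32.55 − (1.1 × 10⁻⁴/7.2 × 10⁻⁴)·(+2.1) = 32.2292 psu.
Increase required: 32.2292 − 30.15 = 2.0792 psu.

32.23 psu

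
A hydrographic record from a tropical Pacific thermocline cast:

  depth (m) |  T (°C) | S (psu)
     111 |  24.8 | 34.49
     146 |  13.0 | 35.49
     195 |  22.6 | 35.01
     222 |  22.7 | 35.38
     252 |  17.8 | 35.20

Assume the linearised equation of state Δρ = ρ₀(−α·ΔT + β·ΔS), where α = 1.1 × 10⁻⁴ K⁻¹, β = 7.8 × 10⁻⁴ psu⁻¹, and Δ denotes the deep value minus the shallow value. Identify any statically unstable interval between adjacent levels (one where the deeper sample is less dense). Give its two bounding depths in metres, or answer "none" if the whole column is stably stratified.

Evaluate Δρ/ρ₀ = −αΔT + βΔS across each adjacent pair:
  111–146 m: −αΔT+βΔS = −(1.1 × 10⁻⁴)(-11.8)+(7.8 × 10⁻⁴)(+1.00) = 2.1 × 10⁻³ → stable
  146–195 m: −αΔT+βΔS = −(1.1 × 10⁻⁴)(+9.6)+(7.8 × 10⁻⁴)(-0.48) = -1.4 × 10⁻³ → UNSTABLE
  195–222 m: −αΔT+βΔS = −(1.1 × 10⁻⁴)(+0.1)+(7.8 × 10⁻⁴)(+0.37) = 2.8 × 10⁻⁴ → stable
  222–252 m: −αΔT+βΔS = −(1.1 × 10⁻⁴)(-4.9)+(7.8 × 10⁻⁴)(-0.18) = 4.0 × 10⁻⁴ → stable
The 146–195 m interval has Δρ < 0: lighter water underlies denser water.

146–195 m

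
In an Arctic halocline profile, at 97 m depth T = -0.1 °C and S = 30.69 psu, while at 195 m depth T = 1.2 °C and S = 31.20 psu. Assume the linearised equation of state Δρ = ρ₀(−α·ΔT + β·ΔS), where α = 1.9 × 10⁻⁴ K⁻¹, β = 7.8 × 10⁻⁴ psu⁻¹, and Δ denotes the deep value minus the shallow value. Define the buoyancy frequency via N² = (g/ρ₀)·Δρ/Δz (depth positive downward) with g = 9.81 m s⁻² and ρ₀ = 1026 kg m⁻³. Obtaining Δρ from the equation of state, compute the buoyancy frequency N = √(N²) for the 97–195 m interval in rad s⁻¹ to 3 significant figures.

ΔT = +1.3 K, ΔS = +0.51 psu (deep − shallow).
Δρ/ρ₀ = −αΔT + βΔS = -2.47 × 10⁻⁴ + 3.978 × 10⁻⁴ = 1.508 × 10⁻⁴, so Δρ ≈ 0.1547 kg m⁻³.
N² = (g/ρ₀)·Δρ/Δz = g·(Δρ/ρ₀)/Δz = 9.81 × 1.508 × 10⁻⁴ / 98 = 1.5095 × 10⁻⁵ s⁻².
N = √(1.5095 × 10⁻⁵) = 3.8852 × 10⁻³ rad s⁻¹ ≈ 3.89 × 10⁻³ rad s⁻¹.

3.89 × 10⁻³ rad s⁻¹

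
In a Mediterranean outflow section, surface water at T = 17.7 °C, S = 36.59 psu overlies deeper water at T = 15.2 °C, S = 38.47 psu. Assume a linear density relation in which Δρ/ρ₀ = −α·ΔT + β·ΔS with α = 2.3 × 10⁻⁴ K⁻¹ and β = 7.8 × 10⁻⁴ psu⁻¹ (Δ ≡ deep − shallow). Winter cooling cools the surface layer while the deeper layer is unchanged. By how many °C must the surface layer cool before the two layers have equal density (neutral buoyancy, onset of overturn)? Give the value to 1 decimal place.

8.9 °C

Neutral buoyancy requires Δρ = 0, i.e. −α(T_deep − T_surf′) + β(S_deep − S_surf) = 0.
T_surf′ = T_deep − (β/α)·ΔS = 15.2 − (7.8 × 10⁻⁴/2.3 × 10⁻⁴)·(+1.88) = 8.824 °C.
Cooling required: 17.7 − (8.824) = 8.876 °C.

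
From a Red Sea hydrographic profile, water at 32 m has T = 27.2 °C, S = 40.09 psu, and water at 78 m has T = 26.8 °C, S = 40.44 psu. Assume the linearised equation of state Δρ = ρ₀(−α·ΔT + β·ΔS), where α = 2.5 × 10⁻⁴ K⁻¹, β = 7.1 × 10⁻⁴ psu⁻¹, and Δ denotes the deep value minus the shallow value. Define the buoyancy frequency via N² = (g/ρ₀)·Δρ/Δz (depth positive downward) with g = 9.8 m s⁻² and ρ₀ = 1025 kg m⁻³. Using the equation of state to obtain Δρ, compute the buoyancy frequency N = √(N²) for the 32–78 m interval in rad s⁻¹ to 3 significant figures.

ΔT = -0.4 K, ΔS = +0.35 psu (deep − shallow).
Δρ/ρ₀ = −αΔT + βΔS = 1.00 × 10⁻⁴ + 2.485 × 10⁻⁴ = 3.485 × 10⁻⁴, so Δρ ≈ 0.3572 kg m⁻³.
N² = (g/ρ₀)·Δρ/Δz = g·(Δρ/ρ₀)/Δz = 9.8 × 3.485 × 10⁻⁴ / 46 = 7.4246 × 10⁻⁵ s⁻².
N = √(7.4246 × 10⁻⁵) = 8.6166 × 10⁻³ rad s⁻¹ ≈ 8.62 × 10⁻³ rad s⁻¹.

8.62 × 10⁻³ rad s⁻¹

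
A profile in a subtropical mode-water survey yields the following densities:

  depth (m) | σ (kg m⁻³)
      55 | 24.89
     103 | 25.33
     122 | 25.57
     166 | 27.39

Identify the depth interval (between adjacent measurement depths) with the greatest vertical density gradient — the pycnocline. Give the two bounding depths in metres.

Compute the density gradient over each adjacent pair:
  55–103 m: Δρ/Δz = 0.44/48 = 9.2 × 10⁻³ kg m⁻⁴
  103–122 m: Δρ/Δz = 0.24/19 = 0.013 kg m⁻⁴
  122–166 m: Δρ/Δz = 1.82/44 = 0.041 kg m⁻⁴
The largest gradient is in the 122–166 m interval — the pycnocline.

122–166 m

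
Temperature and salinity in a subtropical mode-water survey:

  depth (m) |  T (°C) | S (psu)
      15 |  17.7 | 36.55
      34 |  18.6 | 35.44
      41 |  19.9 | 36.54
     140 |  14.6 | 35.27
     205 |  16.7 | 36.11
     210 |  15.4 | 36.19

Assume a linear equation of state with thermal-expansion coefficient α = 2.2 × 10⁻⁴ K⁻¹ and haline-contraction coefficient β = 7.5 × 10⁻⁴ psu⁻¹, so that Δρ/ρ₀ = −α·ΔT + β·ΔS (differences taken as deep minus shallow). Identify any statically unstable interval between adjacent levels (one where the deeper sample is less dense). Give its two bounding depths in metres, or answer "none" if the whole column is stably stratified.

Evaluate Δρ/ρ₀ = −αΔT + βΔS across each adjacent pair:
  15–34 m: −αΔT+βΔS = −(2.2 × 10⁻⁴)(+0.9)+(7.5 × 10⁻⁴)(-1.11) = -1.0 × 10⁻³ → UNSTABLE
  34–41 m: −αΔT+βΔS = −(2.2 × 10⁻⁴)(+1.3)+(7.5 × 10⁻⁴)(+1.10) = 5.4 × 10⁻⁴ → stable
  41–140 m: −αΔT+βΔS = −(2.2 × 10⁻⁴)(-5.3)+(7.5 × 10⁻⁴)(-1.27) = 2.1 × 10⁻⁴ → stable
  140–205 m: −αΔT+βΔS = −(2.2 × 10⁻⁴)(+2.1)+(7.5 × 10⁻⁴)(+0.84) = 1.7 × 10⁻⁴ → stable
  205–210 m: −αΔT+βΔS = −(2.2 × 10⁻⁴)(-1.3)+(7.5 × 10⁻⁴)(+0.08) = 3.5 × 10⁻⁴ → stable
The 15–34 m interval has Δρ < 0: lighter water underlies denser water.

15–34 m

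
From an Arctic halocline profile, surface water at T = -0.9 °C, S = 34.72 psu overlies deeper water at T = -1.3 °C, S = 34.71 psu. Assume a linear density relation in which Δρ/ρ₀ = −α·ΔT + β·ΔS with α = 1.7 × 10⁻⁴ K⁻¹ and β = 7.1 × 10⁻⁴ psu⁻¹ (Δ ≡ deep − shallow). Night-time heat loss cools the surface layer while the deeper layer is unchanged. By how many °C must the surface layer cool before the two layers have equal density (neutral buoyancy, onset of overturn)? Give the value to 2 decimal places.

Neutral buoyancy requires Δρ = 0, i.e. −α(T_deep − T_surf′) + β(S_deep − S_surf) = 0.
T_surf′ = T_deep − (β/α)·ΔS = -1.3 − (7.1 × 10⁻⁴/1.7 × 10⁻⁴)·(-0.01) = -1.2582 °C.
Cooling required: -0.9 − (-1.2582) = 0.3582 °C.

0.36 °C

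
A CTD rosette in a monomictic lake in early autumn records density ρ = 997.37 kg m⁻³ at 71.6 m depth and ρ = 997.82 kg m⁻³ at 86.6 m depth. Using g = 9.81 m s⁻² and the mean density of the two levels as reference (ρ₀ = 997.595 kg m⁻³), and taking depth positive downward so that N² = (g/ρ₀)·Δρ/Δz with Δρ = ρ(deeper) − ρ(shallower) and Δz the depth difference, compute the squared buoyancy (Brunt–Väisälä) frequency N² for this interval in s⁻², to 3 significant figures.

Δρ = 997.82 − 997.37 = 0.45 kg m⁻³ over Δz = 86.6 − 71.6 = 15 m.
N² = (9.81/997.595) × (0.45/15) = 2.9501 × 10⁻⁴ s⁻² ≈ 2.95 × 10⁻⁴ s⁻².
A positive N² confirms static stability across the interval.

2.95 × 10⁻⁴ s⁻²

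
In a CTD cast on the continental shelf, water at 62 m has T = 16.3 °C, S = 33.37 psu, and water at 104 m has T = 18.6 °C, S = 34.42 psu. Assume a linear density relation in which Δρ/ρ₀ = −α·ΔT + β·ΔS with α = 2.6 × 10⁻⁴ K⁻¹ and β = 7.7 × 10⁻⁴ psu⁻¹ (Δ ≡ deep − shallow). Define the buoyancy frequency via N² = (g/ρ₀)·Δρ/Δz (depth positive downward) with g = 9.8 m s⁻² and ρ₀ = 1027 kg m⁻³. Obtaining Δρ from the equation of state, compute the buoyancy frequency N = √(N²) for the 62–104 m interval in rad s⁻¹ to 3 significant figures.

7.01 × 10⁻³ rad s⁻¹

ΔT = +2.3 K, ΔS = +1.05 psu (deep − shallow).
Δρ/ρ₀ = −αΔT + βΔS = -5.98 × 10⁻⁴ + 8.085 × 10⁻⁴ = 2.105 × 10⁻⁴, so Δρ ≈ 0.2162 kg m⁻³.
N² = (g/ρ₀)·Δρ/Δz = g·(Δρ/ρ₀)/Δz = 9.8 × 2.105 × 10⁻⁴ / 42 = 4.9117 × 10⁻⁵ s⁻².
N = √(4.9117 × 10⁻⁵) = 7.0084 × 10⁻³ rad s⁻¹ ≈ 7.01 × 10⁻³ rad s⁻¹.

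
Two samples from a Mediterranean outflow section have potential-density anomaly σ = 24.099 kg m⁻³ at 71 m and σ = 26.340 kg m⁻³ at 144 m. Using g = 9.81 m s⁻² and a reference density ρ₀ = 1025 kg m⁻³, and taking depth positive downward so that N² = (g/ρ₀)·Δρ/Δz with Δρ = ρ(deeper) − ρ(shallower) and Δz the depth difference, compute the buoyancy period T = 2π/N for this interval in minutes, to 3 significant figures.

6.11 min

Δρ = 1026.340 − 1024.099 = 2.241 kg m⁻³ over Δz = 144 − 71 = 73 m.
N² = (9.81/1025) × (2.241/73) = 2.9381 × 10⁻⁴ s⁻².
N = √(2.9381 × 10⁻⁴) = 0.017141 rad s⁻¹, so T = 2π/N = 366.56 s = 6.1093 min ≈ 6.11 min.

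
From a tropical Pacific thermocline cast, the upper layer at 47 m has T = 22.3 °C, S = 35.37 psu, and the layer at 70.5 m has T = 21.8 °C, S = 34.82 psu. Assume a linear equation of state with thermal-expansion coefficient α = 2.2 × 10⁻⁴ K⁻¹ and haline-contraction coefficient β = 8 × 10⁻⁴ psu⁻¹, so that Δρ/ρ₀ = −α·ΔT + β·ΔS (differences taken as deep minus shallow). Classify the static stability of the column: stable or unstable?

unstable

ΔT = 21.8 − 22.3 = -0.5 K and ΔS = 34.82 − 35.37 = -0.55 psu (deep − shallow).
−αΔT = 1.10 × 10⁻⁴; βΔS = -4.40 × 10⁻⁴; sum Δρ/ρ₀ = -3.30 × 10⁻⁴.
Δρ/ρ₀ < 0, so Δρ < 0: deeper water is lighter → statically unstable; the column would overturn.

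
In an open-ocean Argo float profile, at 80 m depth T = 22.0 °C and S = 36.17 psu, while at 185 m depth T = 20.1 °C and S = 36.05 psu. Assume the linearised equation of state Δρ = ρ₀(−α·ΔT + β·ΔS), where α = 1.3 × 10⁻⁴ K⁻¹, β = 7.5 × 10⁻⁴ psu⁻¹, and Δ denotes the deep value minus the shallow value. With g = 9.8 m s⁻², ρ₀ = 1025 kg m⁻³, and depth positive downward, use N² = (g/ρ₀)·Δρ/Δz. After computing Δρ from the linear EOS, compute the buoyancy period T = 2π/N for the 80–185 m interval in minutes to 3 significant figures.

27.4 min

ΔT = -1.9 K, ΔS = -0.12 psu (deep − shallow).
Δρ/ρ₀ = −αΔT + βΔS = 2.47 × 10⁻⁴ − 9.00 × 10⁻⁵ = 1.57 × 10⁻⁴, so Δρ ≈ 0.1609 kg m⁻³.
N² = (g/ρ₀)·Δρ/Δz = g·(Δρ/ρ₀)/Δz = 9.8 × 1.57 × 10⁻⁴ / 105 = 1.4653 × 10⁻⁵ s⁻².
N = √(1.4653 × 10⁻⁵) = 3.8279 × 10⁻³ rad s⁻¹ → T = 2π/N = 1.6414 × 10³ s = 27.357 min ≈ 27.4 min.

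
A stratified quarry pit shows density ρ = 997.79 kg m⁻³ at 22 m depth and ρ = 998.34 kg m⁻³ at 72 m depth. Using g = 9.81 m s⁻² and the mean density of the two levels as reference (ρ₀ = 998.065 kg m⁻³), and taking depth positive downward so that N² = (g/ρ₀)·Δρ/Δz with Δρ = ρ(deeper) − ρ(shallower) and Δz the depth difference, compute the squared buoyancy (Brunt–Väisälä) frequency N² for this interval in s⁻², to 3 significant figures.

1.08 × 10⁻⁴ s⁻²

Δρ = 998.34 − 997.79 = 0.55 kg m⁻³ over Δz = 72 − 22 = 50 m.
N² = (9.81/998.065) × (0.55/50) = 1.0812 × 10⁻⁴ s⁻² ≈ 1.08 × 10⁻⁴ s⁻².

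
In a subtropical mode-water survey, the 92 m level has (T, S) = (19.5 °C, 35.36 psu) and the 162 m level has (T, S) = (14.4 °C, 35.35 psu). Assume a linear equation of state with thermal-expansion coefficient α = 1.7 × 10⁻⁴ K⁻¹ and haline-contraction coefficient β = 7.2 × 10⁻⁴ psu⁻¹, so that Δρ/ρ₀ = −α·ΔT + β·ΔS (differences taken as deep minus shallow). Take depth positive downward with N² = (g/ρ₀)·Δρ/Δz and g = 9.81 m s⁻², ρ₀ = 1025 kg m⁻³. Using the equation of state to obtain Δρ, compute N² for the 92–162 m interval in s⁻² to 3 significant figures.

1.20 × 10⁻⁴ s⁻²

ΔT = -5.1 K, ΔS = -0.01 psu (deep − shallow).
Δρ/ρ₀ = −αΔT + βΔS = 8.67 × 10⁻⁴ − 7.20 × 10⁻⁶ = 8.598 × 10⁻⁴, so Δρ ≈ 0.8813 kg m⁻³.
N² = (g/ρ₀)·Δρ/Δz = g·(Δρ/ρ₀)/Δz = 9.81 × 8.598 × 10⁻⁴ / 70 = 1.2049 × 10⁻⁴ s⁻² ≈ 1.20 × 10⁻⁴ s⁻².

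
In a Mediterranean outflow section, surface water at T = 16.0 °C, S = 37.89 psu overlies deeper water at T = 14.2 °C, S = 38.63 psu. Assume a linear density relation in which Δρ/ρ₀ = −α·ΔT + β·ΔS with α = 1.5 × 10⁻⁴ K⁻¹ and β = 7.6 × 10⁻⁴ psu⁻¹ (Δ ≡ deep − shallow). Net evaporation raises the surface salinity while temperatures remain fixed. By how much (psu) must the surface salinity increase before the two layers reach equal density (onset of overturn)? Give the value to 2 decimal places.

Neutral buoyancy requires −α(T_deep − T_surf) + β(S_deep − S_surf′) = 0.
S_surf′ = S_deep − (α/β)·ΔT = 38.63 − (1.5 × 10⁻⁴/7.6 × 10⁻⁴)·(-1.8) = 38.9853 psu.
Increase required: 38.9853 − 37.89 = 1.0953 psu.

1.10 psu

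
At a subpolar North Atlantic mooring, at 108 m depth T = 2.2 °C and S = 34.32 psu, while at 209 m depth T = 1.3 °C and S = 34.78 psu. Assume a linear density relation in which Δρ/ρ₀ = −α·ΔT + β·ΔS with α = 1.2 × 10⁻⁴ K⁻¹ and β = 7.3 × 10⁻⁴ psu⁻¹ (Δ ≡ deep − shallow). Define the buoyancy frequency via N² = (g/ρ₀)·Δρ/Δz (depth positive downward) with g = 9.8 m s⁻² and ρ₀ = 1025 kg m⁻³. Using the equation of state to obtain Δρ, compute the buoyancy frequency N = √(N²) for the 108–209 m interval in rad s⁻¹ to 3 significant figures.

ΔT = -0.9 K, ΔS = +0.46 psu (deep − shallow).
Δρ/ρ₀ = −αΔT + βΔS = 1.08 × 10⁻⁴ + 3.358 × 10⁻⁴ = 4.438 × 10⁻⁴, so Δρ ≈ 0.4549 kg m⁻³.
N² = (g/ρ₀)·Δρ/Δz = g·(Δρ/ρ₀)/Δz = 9.8 × 4.438 × 10⁻⁴ / 101 = 4.3062 × 10⁻⁵ s⁻².
N = √(4.3062 × 10⁻⁵) = 6.5622 × 10⁻³ rad s⁻¹ ≈ 6.56 × 10⁻³ rad s⁻¹.

6.56 × 10⁻³ rad s⁻¹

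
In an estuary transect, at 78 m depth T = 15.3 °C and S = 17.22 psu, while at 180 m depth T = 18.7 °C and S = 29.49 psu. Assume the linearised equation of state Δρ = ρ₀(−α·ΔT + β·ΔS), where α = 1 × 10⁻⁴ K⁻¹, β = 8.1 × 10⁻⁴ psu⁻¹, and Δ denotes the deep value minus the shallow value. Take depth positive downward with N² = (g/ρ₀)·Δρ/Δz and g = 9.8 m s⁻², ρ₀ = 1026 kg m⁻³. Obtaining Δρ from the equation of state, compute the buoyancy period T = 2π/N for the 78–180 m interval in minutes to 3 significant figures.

ΔT = +3.4 K, ΔS = +12.27 psu (deep − shallow).
Δρ/ρ₀ = −αΔT + βΔS = -3.40 × 10⁻⁴ + 9.9387 × 10⁻³ = 9.5987 × 10⁻³, so Δρ ≈ 9.848 kg m⁻³.
N² = (g/ρ₀)·Δρ/Δz = g·(Δρ/ρ₀)/Δz = 9.8 × 9.5987 × 10⁻³ / 102 = 9.2223 × 10⁻⁴ s⁻².
N = √(9.2223 × 10⁻⁴) = 0.030368 rad s⁻¹ → T = 2π/N = 206.90 s = 3.4483 min ≈ 3.45 min.

3.45 min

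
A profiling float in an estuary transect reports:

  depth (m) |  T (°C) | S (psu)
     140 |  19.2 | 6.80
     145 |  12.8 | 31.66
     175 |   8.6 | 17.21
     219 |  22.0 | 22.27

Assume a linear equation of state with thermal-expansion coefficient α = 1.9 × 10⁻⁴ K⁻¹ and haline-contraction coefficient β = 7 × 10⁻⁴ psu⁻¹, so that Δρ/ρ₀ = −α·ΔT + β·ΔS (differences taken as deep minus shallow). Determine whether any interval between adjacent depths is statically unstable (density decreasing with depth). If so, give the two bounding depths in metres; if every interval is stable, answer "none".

Evaluate Δρ/ρ₀ = −αΔT + βΔS across each adjacent pair:
  140–145 m: −αΔT+βΔS = −(1.9 × 10⁻⁴)(-6.4)+(7 × 10⁻⁴)(+24.86) = 0.019 → stable
  145–175 m: −αΔT+βΔS = −(1.9 × 10⁻⁴)(-4.2)+(7 × 10⁻⁴)(-14.45) = -9.3 × 10⁻³ → UNSTABLE
  175–219 m: −αΔT+βΔS = −(1.9 × 10⁻⁴)(+13.4)+(7 × 10⁻⁴)(+5.06) = 1.0 × 10⁻³ → stable
The 145–175 m interval has Δρ < 0: lighter water underlies denser water.

145–175 m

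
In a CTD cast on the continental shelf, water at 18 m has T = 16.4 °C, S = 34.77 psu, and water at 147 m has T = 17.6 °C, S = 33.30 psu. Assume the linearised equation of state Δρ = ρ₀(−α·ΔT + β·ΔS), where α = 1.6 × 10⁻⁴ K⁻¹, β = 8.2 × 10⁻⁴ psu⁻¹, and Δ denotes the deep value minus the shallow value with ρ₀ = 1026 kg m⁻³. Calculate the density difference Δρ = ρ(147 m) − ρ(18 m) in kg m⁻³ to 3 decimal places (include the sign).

-1.434 kg m⁻³

ΔT = +1.2 K, ΔS = -1.47 psu (deep − shallow).
Δρ/ρ₀ = −(1.6 × 10⁻⁴)(+1.2) + (8.2 × 10⁻⁴)(-1.47) = -1.3974 × 10⁻³.
Δρ = 1026 × (-1.3974 × 10⁻³) = -1.434 kg m⁻³.
Negative Δρ: lighter below, statically unstable.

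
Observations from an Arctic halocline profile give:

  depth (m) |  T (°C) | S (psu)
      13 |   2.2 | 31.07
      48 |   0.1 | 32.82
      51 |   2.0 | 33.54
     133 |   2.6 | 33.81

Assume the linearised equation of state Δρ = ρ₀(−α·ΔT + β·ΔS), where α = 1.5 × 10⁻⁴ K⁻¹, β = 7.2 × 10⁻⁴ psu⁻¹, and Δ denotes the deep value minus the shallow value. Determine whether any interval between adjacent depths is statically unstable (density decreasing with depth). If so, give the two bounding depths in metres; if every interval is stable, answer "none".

Evaluate Δρ/ρ₀ = −αΔT + βΔS across each adjacent pair:
  13–48 m: −αΔT+βΔS = −(1.5 × 10⁻⁴)(-2.1)+(7.2 × 10⁻⁴)(+1.75) = 1.6 × 10⁻³ → stable
  48–51 m: −αΔT+βΔS = −(1.5 × 10⁻⁴)(+1.9)+(7.2 × 10⁻⁴)(+0.72) = 2.3 × 10⁻⁴ → stable
  51–133 m: −αΔT+βΔS = −(1.5 × 10⁻⁴)(+0.6)+(7.2 × 10⁻⁴)(+0.27) = 1.0 × 10⁻⁴ → stable
Every interval has Δρ > 0: the column is stably stratified throughout.

none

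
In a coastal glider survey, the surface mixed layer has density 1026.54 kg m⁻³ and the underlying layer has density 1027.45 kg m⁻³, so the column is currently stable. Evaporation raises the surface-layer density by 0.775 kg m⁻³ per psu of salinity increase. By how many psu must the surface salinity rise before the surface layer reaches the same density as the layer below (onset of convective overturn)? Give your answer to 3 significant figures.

Density deficit of the surface layer: 1027.45 − 1026.54 = 0.91 kg m⁻³.
Required change = 0.91 / 0.775 = 1.17 psu.

1.17 psu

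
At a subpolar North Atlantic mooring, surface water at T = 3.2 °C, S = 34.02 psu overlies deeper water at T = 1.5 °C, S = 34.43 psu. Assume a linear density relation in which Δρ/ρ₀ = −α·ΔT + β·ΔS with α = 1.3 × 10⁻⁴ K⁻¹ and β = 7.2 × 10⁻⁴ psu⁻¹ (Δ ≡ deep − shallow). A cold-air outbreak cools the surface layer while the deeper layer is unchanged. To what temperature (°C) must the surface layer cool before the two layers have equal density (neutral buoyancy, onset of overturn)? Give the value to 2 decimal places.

-0.77 °C

Neutral buoyancy requires Δρ = 0, i.e. −α(T_deep − T_surf′) + β(S_deep − S_surf) = 0.
T_surf′ = T_deep − (β/α)·ΔS = 1.5 − (7.2 × 10⁻⁴/1.3 × 10⁻⁴)·(+0.41) = -0.7708 °C.
Cooling required: 3.2 − (-0.7708) = 3.9708 °C.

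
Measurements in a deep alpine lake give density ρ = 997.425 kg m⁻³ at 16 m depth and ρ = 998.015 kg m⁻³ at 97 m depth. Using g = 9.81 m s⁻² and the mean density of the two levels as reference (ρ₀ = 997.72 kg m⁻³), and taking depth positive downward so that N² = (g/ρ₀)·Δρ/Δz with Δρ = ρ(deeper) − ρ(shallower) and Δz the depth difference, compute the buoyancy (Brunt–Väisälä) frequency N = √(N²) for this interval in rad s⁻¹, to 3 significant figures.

Δρ = 998.015 − 997.425 = 0.590 kg m⁻³ over Δz = 97 − 16 = 81 m.
N² = (9.81/997.72) × (0.590/81) = 7.1619 × 10⁻⁵ s⁻².
N = √(7.1619 × 10⁻⁵) = 8.4628 × 10⁻³ rad s⁻¹ ≈ 8.46 × 10⁻³ rad s⁻¹.

8.46 × 10⁻³ rad s⁻¹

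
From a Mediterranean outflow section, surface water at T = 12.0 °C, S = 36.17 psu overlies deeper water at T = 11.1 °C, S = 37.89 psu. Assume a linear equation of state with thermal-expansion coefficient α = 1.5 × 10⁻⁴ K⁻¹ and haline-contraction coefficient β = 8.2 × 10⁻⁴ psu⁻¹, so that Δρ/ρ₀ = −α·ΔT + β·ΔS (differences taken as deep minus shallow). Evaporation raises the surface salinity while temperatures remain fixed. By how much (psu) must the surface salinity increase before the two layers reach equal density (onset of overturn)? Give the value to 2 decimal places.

Neutral buoyancy requires −α(T_deep − T_surf) + β(S_deep − S_surf′) = 0.
S_surf′ = S_deep − (α/β)·ΔT = 37.89 − (1.5 × 10⁻⁴/8.2 × 10⁻⁴)·(-0.9) = 38.0546 psu.
Increase required: 38.0546 − 36.17 = 1.8846 psu.

1.88 psu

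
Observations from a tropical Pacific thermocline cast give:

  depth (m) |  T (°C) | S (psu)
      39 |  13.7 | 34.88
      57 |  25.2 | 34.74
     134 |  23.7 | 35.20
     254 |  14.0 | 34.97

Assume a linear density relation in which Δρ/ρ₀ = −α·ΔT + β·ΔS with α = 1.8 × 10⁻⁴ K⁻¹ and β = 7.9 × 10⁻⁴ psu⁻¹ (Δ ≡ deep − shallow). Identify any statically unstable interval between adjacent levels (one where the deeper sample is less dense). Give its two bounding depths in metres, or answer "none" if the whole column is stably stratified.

Evaluate Δρ/ρ₀ = −αΔT + βΔS across each adjacent pair:
  39–57 m: −αΔT+βΔS = −(1.8 × 10⁻⁴)(+11.5)+(7.9 × 10⁻⁴)(-0.14) = -2.2 × 10⁻³ → UNSTABLE
  57–134 m: −αΔT+βΔS = −(1.8 × 10⁻⁴)(-1.5)+(7.9 × 10⁻⁴)(+0.46) = 6.3 × 10⁻⁴ → stable
  134–254 m: −αΔT+βΔS = −(1.8 × 10⁻⁴)(-9.7)+(7.9 × 10⁻⁴)(-0.23) = 1.6 × 10⁻³ → stable
The 39–57 m interval has Δρ < 0: lighter water underlies denser water.

39–57 m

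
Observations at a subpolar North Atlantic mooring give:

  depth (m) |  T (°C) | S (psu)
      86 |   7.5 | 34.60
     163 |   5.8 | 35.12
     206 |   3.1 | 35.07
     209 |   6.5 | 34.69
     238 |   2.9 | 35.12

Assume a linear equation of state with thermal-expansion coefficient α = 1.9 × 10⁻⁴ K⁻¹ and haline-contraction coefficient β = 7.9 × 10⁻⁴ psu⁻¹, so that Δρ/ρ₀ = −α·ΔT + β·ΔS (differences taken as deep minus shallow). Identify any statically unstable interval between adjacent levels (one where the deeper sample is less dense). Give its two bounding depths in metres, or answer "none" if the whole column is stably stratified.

Evaluate Δρ/ρ₀ = −αΔT + βΔS across each adjacent pair:
  86–163 m: −αΔT+βΔS = −(1.9 × 10⁻⁴)(-1.7)+(7.9 × 10⁻⁴)(+0.52) = 7.3 × 10⁻⁴ → stable
  163–206 m: −αΔT+βΔS = −(1.9 × 10⁻⁴)(-2.7)+(7.9 × 10⁻⁴)(-0.05) = 4.7 × 10⁻⁴ → stable
  206–209 m: −αΔT+βΔS = −(1.9 × 10⁻⁴)(+3.4)+(7.9 × 10⁻⁴)(-0.38) = -9.5 × 10⁻⁴ → UNSTABLE
  209–238 m: −αΔT+βΔS = −(1.9 × 10⁻⁴)(-3.6)+(7.9 × 10⁻⁴)(+0.43) = 1.0 × 10⁻³ → stable
The 206–209 m interval has Δρ < 0: lighter water underlies denser water.

206–209 m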